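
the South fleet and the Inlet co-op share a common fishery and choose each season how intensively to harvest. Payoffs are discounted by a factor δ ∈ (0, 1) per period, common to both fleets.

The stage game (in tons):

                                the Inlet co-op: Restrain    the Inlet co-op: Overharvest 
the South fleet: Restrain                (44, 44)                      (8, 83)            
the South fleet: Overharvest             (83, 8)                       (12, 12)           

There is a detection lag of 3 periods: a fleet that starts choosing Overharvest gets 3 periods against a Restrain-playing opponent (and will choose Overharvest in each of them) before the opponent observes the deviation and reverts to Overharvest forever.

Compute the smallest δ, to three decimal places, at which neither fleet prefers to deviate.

0.819

A deviator earns 83 for 3 periods, then 12 forever; cooperating earns 44 forever. Multiplying the IC by (1−δ):
44 ≥ 83(1−δ^3) + 12δ^3, so 71·δ^3 ≥ 39 and δ^3 ≥ 39/71.
δ ≥ (39/71)^(1/3) ≈ 0.819.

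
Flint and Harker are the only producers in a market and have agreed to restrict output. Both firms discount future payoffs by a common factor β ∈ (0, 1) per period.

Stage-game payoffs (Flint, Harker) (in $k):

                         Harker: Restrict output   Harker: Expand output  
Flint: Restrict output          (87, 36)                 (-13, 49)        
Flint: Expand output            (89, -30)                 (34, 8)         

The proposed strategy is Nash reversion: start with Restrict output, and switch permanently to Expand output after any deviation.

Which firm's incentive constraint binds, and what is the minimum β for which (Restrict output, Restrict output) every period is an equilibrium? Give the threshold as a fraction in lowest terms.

Flint's threshold: (89−87)/(89−34) = 2/55.
Harker's threshold: (49−36)/(49−8) = 13/41.
2/55 < 13/41, so Harker binds and β* = 13/41.

Harker; β ≥ 13/41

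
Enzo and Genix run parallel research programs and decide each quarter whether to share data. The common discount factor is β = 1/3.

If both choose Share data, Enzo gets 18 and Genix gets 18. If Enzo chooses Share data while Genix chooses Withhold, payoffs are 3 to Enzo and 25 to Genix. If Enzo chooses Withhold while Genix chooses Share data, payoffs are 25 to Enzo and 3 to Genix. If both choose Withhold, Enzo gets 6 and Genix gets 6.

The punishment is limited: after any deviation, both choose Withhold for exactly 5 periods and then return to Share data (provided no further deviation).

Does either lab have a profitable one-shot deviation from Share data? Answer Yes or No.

Yes

Comparing payoff streams over the 6 periods until play realigns: cooperate → 18(1+β+…+β^5); deviate → 25 + 6(β+…+β^5).
Cooperation is sustained iff (18−6)(β+…+β^5) ≥ 25−18.
β+…+β^5 = 1/3·(1−(1/3)^5)/(1−1/3) = 0.4979, and (25−18)/(18−6) = 0.5833.
0.4979 < 0.5833, so cooperation is not sustainable.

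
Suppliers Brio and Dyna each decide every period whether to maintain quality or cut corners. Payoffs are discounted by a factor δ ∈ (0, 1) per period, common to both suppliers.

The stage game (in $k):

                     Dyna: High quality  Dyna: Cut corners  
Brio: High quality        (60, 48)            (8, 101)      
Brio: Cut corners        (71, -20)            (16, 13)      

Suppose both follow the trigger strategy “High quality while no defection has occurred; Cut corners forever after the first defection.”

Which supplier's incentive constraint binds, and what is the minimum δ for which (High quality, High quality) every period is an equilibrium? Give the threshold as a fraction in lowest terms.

Dyna; δ ≥ 53/88

For Brio: deviation gain 71−60 = 11, per-period punishment loss 60−16 = 44. IC gives δ ≥ 11/55 = 1/5.
For Dyna: gain 53, loss 35 per period, so δ ≥ 53/88.
The tighter constraint is Dyna's, so cooperation needs δ ≥ 53/88.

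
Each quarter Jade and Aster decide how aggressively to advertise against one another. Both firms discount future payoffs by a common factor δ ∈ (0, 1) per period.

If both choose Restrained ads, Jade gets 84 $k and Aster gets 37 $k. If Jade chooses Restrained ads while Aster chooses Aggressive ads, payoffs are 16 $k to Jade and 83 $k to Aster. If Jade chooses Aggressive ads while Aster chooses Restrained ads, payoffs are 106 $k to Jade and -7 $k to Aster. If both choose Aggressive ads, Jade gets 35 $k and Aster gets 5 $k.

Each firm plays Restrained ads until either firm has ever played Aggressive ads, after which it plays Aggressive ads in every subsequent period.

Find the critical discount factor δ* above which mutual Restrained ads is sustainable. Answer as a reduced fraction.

23/39

For Jade: deviation gain 106−84 = 22, per-period punishment loss 84−35 = 49. IC gives δ ≥ 22/71.
For Aster: gain 46, loss 32 per period, so δ ≥ 46/78 = 23/39.
The tighter constraint is Aster's, so cooperation needs δ ≥ 23/39.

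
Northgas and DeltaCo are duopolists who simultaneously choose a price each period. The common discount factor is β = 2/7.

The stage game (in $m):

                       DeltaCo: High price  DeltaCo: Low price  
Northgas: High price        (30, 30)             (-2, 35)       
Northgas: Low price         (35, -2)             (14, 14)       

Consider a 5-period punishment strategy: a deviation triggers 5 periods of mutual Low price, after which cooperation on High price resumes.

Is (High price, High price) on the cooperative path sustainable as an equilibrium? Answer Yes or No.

A one-shot deviation gives 35 now, then 14 for 5 periods, then back to 30.
Gain from deviating: (35−30) today; loss: (30−14) in each of the next 5 periods.
No-deviation condition: (30−14)(β+…+β^5) ≥ 35−30, i.e. β+…+β^5 ≥ 5/16.
At β = 2/7: β+…+β^5 = 0.3992 ≥ 0.3125.
So cooperation is sustainable.

Yes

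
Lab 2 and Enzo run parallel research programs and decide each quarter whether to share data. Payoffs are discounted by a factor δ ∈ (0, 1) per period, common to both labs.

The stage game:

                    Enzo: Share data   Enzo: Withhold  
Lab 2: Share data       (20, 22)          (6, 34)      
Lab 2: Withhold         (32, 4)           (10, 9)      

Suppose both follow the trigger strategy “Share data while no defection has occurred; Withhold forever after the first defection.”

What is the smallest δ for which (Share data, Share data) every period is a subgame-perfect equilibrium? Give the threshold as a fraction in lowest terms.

Lab 2's threshold: (32−20)/(32−10) = 6/11.
Enzo's threshold: (34−22)/(34−9) = 12/25.
6/11 > 12/25, so Lab 2 binds and δ* = 6/11.

6/11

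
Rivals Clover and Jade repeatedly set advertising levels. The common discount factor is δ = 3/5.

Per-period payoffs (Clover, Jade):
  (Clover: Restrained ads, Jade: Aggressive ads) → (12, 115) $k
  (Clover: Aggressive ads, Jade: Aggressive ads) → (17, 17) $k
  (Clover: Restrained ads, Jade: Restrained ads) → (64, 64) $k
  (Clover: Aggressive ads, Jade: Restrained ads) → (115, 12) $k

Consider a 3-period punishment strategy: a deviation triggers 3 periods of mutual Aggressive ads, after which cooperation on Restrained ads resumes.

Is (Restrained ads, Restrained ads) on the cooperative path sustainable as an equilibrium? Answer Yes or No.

Yes

IC: δ+…+δ^3 ≥ (115−64)/(64−17) = 51/47.
At δ = 3/5: partial sum = 1.1760 ≥ 1.0851. Cooperation sustainable.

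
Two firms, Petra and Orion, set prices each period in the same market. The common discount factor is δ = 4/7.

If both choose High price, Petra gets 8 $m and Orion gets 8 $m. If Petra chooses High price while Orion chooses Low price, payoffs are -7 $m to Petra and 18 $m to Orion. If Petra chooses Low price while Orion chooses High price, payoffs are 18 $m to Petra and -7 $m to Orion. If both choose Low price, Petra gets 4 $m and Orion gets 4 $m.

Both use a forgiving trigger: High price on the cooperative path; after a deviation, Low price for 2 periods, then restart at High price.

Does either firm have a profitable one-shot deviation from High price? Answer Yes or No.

A one-shot deviation gives 18 now, then 4 for 2 periods, then back to 8.
Gain from deviating: (18−8) today; loss: (8−4) in each of the next 2 periods.
No-deviation condition: (8−4)(δ+…+δ^2) ≥ 18−8, i.e. δ+…+δ^2 ≥ 5/2.
At δ = 4/7: δ+…+δ^2 = 0.8980 < 2.5000.
So cooperation is not sustainable.

Yes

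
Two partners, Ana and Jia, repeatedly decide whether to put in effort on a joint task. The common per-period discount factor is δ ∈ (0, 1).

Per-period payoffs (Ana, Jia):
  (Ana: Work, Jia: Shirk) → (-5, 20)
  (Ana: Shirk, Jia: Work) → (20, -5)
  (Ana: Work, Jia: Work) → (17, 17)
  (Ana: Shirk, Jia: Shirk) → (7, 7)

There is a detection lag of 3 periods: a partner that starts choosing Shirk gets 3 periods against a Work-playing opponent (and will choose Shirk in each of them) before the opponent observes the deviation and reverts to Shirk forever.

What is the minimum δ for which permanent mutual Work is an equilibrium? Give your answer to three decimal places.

Deviating for the 3 undetected periods gains 20−17 = 3 per period over cooperation, then loses 17−7 = 10 per period forever once punishment starts.
Gain: 3(1 + δ + … + δ^2); loss: 10·δ^3/(1−δ).
No profitable deviation ⇔ 3(1−δ^3) ≤ 10·δ^3, i.e. δ^3 ≥ 3/(3+10) = 3/13.
Hence δ ≥ (3/13)^(1/3) ≈ 0.613.

0.613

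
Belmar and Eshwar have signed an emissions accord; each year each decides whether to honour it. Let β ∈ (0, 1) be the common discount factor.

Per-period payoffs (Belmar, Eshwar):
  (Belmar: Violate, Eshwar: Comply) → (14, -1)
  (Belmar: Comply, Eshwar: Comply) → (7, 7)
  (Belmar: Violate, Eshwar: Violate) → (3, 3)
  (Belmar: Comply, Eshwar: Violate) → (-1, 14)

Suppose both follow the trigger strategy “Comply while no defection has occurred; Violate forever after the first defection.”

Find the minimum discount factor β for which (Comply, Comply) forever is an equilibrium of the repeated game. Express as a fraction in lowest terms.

7/11

7/(1−β) ≥ 14 + 3β/(1−β)
7 ≥ 14 − 11β
β ≥ 7/11.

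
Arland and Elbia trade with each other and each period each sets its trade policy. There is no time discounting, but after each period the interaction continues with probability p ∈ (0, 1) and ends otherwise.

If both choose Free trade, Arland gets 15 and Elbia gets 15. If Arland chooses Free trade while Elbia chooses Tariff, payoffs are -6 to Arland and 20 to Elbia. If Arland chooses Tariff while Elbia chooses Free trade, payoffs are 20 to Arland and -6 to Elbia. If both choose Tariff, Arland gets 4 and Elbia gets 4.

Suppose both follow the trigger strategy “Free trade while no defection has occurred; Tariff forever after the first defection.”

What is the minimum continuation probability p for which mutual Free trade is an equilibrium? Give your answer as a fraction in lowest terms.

5/16

With no time discounting, the continuation probability p plays the role of the discount factor.
Grim-trigger IC: 15/(1−p) ≥ 20 + 4p/(1−p) ⇒ p ≥ (20−15)/(20−4) = 5/16.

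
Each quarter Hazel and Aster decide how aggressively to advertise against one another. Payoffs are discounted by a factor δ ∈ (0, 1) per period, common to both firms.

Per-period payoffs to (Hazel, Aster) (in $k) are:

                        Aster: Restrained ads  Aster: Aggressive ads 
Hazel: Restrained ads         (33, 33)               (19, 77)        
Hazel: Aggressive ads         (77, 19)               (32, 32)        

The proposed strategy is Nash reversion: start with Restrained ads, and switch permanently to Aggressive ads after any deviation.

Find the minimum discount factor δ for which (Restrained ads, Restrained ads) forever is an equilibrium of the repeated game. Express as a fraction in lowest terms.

44/45

Under grim trigger the critical discount factor is (T−C)/(T−P) with T = 77, C = 33, P = 32.
δ* = (77−33)/(77−32) = 44/45.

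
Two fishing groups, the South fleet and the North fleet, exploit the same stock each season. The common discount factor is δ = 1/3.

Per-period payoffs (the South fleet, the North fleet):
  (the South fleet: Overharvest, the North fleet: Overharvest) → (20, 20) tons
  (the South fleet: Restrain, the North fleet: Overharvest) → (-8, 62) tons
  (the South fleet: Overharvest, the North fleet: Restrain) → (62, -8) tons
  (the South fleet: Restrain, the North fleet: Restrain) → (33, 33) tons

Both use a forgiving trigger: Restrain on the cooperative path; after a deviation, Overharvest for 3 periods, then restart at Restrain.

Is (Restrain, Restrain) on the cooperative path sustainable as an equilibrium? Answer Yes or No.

Comparing payoff streams over the 4 periods until play realigns: cooperate → 33(1+δ+…+δ^3); deviate → 62 + 20(δ+…+δ^3).
Cooperation is sustained iff (33−20)(δ+…+δ^3) ≥ 62−33.
δ+…+δ^3 = 1/3·(1−(1/3)^3)/(1−1/3) = 0.4815, and (62−33)/(33−20) = 2.2308.
0.4815 < 2.2308, so cooperation is not sustainable.

No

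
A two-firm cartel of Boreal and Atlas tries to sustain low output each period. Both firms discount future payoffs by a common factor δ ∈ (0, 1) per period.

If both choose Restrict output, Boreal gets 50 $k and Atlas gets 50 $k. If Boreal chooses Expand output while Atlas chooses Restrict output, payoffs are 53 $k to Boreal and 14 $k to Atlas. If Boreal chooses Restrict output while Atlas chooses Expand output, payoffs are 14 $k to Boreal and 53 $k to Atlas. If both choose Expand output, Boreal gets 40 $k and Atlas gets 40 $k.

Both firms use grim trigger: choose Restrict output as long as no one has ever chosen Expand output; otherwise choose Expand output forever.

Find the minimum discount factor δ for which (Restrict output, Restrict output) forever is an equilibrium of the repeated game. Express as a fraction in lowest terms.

3/13

Cooperation forever yields 50 each period: 50/(1−δ).
Deviating yields 53 once, then 40 forever: 53 + 40δ/(1−δ).
No profitable deviation requires 50/(1−δ) ≥ 53 + 40δ/(1−δ).
Multiplying by (1−δ): 50 ≥ 53(1−δ) + 40δ = 53 − 13δ.
So 13δ ≥ 3, i.e. δ ≥ 3/13.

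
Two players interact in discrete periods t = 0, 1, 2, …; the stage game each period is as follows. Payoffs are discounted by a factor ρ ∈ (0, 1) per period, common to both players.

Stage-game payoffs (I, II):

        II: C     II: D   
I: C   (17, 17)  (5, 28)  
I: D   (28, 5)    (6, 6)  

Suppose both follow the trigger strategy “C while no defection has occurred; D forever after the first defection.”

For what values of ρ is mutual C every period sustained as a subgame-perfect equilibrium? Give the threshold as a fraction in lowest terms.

1/2

Cooperation forever yields 17 each period: 17/(1−ρ).
Deviating yields 28 once, then 6 forever: 28 + 6ρ/(1−ρ).
No profitable deviation requires 17/(1−ρ) ≥ 28 + 6ρ/(1−ρ).
Multiplying by (1−ρ): 17 ≥ 28(1−ρ) + 6ρ = 28 − 22ρ.
So 22ρ ≥ 11, i.e. ρ ≥ 11/22 = 1/2.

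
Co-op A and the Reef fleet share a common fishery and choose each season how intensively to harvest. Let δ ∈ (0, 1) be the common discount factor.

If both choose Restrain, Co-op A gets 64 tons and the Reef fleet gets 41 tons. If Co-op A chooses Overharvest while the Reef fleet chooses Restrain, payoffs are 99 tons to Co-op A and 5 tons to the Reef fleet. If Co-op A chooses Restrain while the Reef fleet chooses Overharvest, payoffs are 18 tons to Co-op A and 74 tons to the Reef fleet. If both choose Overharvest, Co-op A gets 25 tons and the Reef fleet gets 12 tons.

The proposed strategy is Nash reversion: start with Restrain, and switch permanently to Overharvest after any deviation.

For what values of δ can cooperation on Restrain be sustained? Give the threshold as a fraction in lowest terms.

33/62

Co-op A: cooperation gives 64 each period; deviation gives 99 once then 25 forever.
  64/(1−δ) ≥ 99 + 25δ/(1−δ) ⇒ δ ≥ 35/74.
the Reef fleet: cooperation gives 41 each period; deviation gives 74 once then 12 forever.
  δ ≥ 33/62.
Both must hold, so the binding constraint is the Reef fleet's: δ ≥ 33/62.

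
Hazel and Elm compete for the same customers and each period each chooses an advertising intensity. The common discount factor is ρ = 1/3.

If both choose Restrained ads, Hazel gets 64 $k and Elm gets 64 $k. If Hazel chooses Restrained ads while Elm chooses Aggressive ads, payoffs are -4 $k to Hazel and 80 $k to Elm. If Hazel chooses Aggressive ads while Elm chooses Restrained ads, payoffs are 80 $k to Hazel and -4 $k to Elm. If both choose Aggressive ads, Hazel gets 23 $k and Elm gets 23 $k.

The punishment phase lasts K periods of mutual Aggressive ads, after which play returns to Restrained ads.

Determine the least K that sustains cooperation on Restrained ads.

2

IC: ρ(1−ρ^K)/(1−ρ) ≥ (80−64)/(64−23) = 16/41.
With ρ = 1/3: need 1 − ρ^K ≥ 16/41·(1−1/3)/(1/3), i.e. ρ^K ≤ 0.2195.
Since (1/3)^1 = 0.3333 and (1/3)^2 = 0.1111, the smallest such K is 2.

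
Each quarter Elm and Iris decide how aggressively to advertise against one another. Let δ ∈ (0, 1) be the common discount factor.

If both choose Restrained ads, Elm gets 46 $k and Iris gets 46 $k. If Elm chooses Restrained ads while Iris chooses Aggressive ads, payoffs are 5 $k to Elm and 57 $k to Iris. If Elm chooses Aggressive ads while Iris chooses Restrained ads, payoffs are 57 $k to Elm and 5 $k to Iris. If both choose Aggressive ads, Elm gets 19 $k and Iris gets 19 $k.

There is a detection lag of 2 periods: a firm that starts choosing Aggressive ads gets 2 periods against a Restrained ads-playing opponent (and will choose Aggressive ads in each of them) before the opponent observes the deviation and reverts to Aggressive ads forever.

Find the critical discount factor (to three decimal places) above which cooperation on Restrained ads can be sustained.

0.538

Deviating for the 2 undetected periods gains 57−46 = 11 per period over cooperation, then loses 46−19 = 27 per period forever once punishment starts.
Gain: 11(1 + δ + … + δ^1); loss: 27·δ^2/(1−δ).
No profitable deviation ⇔ 11(1−δ^2) ≤ 27·δ^2, i.e. δ^2 ≥ 11/(11+27) = 11/38.
Hence δ ≥ (11/38)^(1/2) ≈ 0.538.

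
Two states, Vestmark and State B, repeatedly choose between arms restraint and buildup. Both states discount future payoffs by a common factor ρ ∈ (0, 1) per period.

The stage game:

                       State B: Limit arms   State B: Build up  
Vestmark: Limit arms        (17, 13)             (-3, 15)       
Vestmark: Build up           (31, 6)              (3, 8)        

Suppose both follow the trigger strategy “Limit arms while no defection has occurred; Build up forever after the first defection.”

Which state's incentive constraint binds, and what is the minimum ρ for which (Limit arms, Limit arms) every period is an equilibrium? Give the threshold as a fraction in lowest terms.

Vestmark; ρ ≥ 1/2

Vestmark's threshold: (31−17)/(31−3) = 1/2.
State B's threshold: (15−13)/(15−8) = 2/7.
1/2 > 2/7, so Vestmark binds and ρ* = 1/2.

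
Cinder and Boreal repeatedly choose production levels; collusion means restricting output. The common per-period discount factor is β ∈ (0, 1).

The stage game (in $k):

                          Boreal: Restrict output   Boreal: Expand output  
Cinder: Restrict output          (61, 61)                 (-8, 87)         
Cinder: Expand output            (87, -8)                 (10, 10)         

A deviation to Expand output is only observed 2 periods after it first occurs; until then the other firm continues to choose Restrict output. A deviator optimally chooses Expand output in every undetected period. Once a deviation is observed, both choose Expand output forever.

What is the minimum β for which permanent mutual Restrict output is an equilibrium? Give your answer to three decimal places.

The best deviation is to choose Expand output for all 2 undetected periods, earning 87 each, then 10 forever once detected.
Deviation value: 87(1−β^2)/(1−β) + 10β^2/(1−β); cooperation value: 61/(1−β).
IC: 61 ≥ 87(1−β^2) + 10β^2 = 87 − 77β^2.
So β^2 ≥ 26/77, giving β ≥ (26/77)^(1/2) ≈ 0.581.

0.581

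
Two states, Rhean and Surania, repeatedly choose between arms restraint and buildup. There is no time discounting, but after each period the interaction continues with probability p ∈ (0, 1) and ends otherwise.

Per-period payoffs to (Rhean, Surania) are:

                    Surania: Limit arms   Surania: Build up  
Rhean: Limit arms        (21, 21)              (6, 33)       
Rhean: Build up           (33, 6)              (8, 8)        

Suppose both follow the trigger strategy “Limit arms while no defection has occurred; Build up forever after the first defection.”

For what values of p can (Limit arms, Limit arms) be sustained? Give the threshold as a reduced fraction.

12/25

Expected cooperation value is 21 + p·21 + p²·21 + … = 21/(1−p); deviation gives 33 + p·8/(1−p).
21 ≥ 33(1−p) + 8p ⇒ 25p ≥ 12 ⇒ p ≥ 12/25.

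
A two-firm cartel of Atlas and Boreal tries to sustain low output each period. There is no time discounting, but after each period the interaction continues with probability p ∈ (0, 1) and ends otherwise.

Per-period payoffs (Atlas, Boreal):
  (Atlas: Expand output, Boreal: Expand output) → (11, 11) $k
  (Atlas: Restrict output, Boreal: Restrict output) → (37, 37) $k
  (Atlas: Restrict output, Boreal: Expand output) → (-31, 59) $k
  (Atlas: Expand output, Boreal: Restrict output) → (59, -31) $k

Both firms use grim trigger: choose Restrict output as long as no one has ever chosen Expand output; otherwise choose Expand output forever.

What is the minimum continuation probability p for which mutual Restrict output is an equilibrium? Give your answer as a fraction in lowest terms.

With no time discounting, the continuation probability p plays the role of the discount factor.
Grim-trigger IC: 37/(1−p) ≥ 59 + 11p/(1−p) ⇒ p ≥ (59−37)/(59−11) = 11/24.

11/24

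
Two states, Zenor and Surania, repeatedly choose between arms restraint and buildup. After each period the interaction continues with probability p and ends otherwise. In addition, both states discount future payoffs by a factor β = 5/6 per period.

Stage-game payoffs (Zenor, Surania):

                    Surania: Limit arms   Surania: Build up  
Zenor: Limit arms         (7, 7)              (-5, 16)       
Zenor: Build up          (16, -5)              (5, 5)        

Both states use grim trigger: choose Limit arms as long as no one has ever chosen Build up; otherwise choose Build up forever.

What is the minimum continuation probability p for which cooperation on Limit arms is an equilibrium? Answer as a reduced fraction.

54/55

Expected continuation weight on next period's payoff is β·p = 5/6·p, which plays the role of the discount factor.
Cooperation requires 5/6·p ≥ (16−7)/(16−5) = 9/11, hence p ≥ 54/55.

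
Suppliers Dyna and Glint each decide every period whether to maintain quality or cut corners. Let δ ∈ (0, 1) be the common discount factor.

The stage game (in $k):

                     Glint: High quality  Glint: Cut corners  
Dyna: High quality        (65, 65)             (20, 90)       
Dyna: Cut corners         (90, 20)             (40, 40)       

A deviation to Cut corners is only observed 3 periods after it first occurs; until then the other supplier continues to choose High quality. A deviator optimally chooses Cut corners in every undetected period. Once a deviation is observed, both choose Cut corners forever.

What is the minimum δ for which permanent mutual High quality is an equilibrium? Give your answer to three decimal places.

0.794

Deviating for the 3 undetected periods gains 90−65 = 25 per period over cooperation, then loses 65−40 = 25 per period forever once punishment starts.
Gain: 25(1 + δ + … + δ^2); loss: 25·δ^3/(1−δ).
No profitable deviation ⇔ 25(1−δ^3) ≤ 25·δ^3, i.e. δ^3 ≥ 25/(25+25) = 1/2.
Hence δ ≥ (1/2)^(1/3) ≈ 0.794.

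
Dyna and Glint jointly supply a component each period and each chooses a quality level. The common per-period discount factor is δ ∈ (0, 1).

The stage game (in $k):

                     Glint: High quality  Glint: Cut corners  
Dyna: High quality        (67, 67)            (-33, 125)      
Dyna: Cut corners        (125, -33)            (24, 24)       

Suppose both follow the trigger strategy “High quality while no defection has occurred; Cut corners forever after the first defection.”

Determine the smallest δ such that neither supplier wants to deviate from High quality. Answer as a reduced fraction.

Under grim trigger the critical discount factor is (T−C)/(T−P) with T = 125, C = 67, P = 24.
δ* = (125−67)/(125−24) = 58/101.

58/101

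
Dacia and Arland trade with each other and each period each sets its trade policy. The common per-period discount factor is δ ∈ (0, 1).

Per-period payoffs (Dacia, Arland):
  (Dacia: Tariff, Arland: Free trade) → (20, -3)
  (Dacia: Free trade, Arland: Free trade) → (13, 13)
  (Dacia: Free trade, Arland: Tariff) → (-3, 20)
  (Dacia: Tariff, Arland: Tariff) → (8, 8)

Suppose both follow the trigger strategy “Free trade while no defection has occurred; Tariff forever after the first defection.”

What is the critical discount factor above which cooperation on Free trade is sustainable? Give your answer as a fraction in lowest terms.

Under grim trigger the critical discount factor is (T−C)/(T−P) with T = 20, C = 13, P = 8.
δ* = (20−13)/(20−8) = 7/12.

7/12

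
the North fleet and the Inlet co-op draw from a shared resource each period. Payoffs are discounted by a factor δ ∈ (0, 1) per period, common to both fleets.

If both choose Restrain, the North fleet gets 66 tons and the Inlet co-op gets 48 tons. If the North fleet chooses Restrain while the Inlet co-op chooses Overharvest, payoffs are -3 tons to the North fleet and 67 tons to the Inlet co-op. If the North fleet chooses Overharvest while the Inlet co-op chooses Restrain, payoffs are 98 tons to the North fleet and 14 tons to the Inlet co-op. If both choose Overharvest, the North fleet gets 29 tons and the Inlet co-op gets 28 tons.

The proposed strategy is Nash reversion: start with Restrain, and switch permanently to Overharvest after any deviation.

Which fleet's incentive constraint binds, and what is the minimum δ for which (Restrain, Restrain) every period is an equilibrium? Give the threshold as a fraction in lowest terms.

the North fleet: cooperation gives 66 each period; deviation gives 98 once then 29 forever.
  66/(1−δ) ≥ 98 + 29δ/(1−δ) ⇒ δ ≥ 32/69.
the Inlet co-op: cooperation gives 48 each period; deviation gives 67 once then 28 forever.
  δ ≥ 19/39.
Both must hold, so the binding constraint is the Inlet co-op's: δ ≥ 19/39.

the Inlet co-op; δ ≥ 19/39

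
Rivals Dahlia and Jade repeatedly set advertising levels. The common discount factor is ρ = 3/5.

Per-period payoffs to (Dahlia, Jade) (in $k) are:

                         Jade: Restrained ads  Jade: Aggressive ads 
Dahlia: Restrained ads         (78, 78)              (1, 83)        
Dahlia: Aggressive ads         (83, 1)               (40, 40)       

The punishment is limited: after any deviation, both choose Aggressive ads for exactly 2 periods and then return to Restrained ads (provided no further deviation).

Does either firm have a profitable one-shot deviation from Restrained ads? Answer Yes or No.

No

A one-shot deviation gives 83 now, then 40 for 2 periods, then back to 78.
Gain from deviating: (83−78) today; loss: (78−40) in each of the next 2 periods.
No-deviation condition: (78−40)(ρ+…+ρ^2) ≥ 83−78, i.e. ρ+…+ρ^2 ≥ 5/38.
At ρ = 3/5: ρ+…+ρ^2 = 0.9600 ≥ 0.1316.
So cooperation is sustainable.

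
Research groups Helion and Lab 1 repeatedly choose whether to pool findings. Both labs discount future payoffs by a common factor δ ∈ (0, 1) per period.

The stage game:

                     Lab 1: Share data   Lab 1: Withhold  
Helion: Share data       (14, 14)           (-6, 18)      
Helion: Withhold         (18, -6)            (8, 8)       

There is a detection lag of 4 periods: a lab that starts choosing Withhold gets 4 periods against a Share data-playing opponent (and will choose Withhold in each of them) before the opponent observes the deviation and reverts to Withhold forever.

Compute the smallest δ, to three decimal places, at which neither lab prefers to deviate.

0.795

Deviating for the 4 undetected periods gains 18−14 = 4 per period over cooperation, then loses 14−8 = 6 per period forever once punishment starts.
Gain: 4(1 + δ + … + δ^3); loss: 6·δ^4/(1−δ).
No profitable deviation ⇔ 4(1−δ^4) ≤ 6·δ^4, i.e. δ^4 ≥ 4/(4+6) = 2/5.
Hence δ ≥ (2/5)^(1/4) ≈ 0.795.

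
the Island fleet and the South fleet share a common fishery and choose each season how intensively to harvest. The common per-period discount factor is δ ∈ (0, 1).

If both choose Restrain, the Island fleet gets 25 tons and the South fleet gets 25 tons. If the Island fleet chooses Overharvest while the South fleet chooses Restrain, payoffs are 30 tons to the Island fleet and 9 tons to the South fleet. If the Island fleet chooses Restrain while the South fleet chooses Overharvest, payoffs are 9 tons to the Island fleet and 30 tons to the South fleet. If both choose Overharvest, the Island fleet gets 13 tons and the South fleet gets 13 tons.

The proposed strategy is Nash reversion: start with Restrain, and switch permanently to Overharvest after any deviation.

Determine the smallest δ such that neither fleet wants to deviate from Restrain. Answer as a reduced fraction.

5/17

One-period gain from deviating is 30 − 25 = 5. The loss is 25 − 13 = 12 in every subsequent period, with present value 12·δ/(1−δ).
Deviation is unprofitable when 12·δ/(1−δ) ≥ 5, i.e. δ/(1−δ) ≥ 5/12.
Equivalently δ ≥ 5/(5+12) = 5/17.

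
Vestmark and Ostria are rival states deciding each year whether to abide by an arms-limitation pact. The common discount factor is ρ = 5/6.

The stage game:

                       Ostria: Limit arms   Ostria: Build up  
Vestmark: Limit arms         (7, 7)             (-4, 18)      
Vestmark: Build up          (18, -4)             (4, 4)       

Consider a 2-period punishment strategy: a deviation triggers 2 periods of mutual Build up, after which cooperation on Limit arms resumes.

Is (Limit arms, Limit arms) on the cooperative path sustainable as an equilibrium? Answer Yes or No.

No

IC: ρ+…+ρ^2 ≥ (18−7)/(7−4) = 11/3.
At ρ = 5/6: partial sum = 1.5278 < 3.6667. Cooperation not sustainable.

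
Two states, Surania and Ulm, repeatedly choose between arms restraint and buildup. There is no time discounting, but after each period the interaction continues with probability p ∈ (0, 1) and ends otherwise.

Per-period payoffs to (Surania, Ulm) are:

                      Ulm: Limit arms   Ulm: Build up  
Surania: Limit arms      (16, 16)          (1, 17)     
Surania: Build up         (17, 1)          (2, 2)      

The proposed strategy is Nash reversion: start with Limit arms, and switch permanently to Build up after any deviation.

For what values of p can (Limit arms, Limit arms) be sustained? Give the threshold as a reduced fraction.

Expected cooperation value is 16 + p·16 + p²·16 + … = 16/(1−p); deviation gives 17 + p·2/(1−p).
16 ≥ 17(1−p) + 2p ⇒ 15p ≥ 1 ⇒ p ≥ 1/15.

1/15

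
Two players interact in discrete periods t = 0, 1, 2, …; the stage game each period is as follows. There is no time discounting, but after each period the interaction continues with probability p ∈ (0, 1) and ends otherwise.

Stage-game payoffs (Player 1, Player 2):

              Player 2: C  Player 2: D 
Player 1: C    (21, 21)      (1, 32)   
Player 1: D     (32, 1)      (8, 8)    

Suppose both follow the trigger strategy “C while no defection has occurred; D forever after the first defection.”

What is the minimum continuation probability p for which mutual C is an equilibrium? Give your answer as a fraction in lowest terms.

11/24

With no time discounting, the continuation probability p plays the role of the discount factor.
Grim-trigger IC: 21/(1−p) ≥ 32 + 8p/(1−p) ⇒ p ≥ (32−21)/(32−8) = 11/24.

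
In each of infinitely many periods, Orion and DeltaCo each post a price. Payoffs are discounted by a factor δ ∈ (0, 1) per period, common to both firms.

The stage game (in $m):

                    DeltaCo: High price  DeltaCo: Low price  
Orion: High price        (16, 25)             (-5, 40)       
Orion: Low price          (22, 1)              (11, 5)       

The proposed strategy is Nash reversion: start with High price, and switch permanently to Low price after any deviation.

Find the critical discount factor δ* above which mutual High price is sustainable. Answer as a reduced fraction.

6/11

For Orion: deviation gain 22−16 = 6, per-period punishment loss 16−11 = 5. IC gives δ ≥ 6/11.
For DeltaCo: gain 15, loss 20 per period, so δ ≥ 15/35 = 3/7.
The tighter constraint is Orion's, so cooperation needs δ ≥ 6/11.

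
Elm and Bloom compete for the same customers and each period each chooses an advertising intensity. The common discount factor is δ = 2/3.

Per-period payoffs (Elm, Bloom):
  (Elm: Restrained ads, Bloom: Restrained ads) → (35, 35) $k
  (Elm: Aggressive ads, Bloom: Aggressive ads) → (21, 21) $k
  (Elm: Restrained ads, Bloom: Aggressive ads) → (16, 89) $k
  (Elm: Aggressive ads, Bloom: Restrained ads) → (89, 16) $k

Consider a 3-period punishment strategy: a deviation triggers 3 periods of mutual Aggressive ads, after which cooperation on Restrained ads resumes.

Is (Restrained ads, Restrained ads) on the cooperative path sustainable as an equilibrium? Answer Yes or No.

Comparing payoff streams over the 4 periods until play realigns: cooperate → 35(1+δ+…+δ^3); deviate → 89 + 21(δ+…+δ^3).
Cooperation is sustained iff (35−21)(δ+…+δ^3) ≥ 89−35.
δ+…+δ^3 = 2/3·(1−(2/3)^3)/(1−2/3) = 1.4074, and (89−35)/(35−21) = 3.8571.
1.4074 < 3.8571, so cooperation is not sustainable.

No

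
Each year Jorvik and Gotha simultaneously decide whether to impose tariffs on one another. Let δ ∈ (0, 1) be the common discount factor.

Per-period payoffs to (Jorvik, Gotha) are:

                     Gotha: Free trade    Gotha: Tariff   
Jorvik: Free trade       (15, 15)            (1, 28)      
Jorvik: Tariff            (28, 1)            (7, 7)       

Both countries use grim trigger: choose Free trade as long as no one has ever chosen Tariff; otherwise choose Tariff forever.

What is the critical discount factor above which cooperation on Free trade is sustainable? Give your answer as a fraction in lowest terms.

Cooperation forever yields 15 each period: 15/(1−δ).
Deviating yields 28 once, then 7 forever: 28 + 7δ/(1−δ).
No profitable deviation requires 15/(1−δ) ≥ 28 + 7δ/(1−δ).
Multiplying by (1−δ): 15 ≥ 28(1−δ) + 7δ = 28 − 21δ.
So 21δ ≥ 13, i.e. δ ≥ 13/21.

13/21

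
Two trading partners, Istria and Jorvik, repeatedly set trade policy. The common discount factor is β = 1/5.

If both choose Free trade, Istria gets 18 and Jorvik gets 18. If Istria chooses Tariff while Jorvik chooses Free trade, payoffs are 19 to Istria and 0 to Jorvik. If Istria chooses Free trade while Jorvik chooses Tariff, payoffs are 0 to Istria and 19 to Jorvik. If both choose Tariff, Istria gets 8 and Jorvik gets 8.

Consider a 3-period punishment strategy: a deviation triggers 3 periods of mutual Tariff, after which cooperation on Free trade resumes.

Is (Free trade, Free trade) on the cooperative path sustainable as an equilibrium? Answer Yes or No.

A one-shot deviation gives 19 now, then 8 for 3 periods, then back to 18.
Gain from deviating: (19−18) today; loss: (18−8) in each of the next 3 periods.
No-deviation condition: (18−8)(β+…+β^3) ≥ 19−18, i.e. β+…+β^3 ≥ 1/10.
At β = 1/5: β+…+β^3 = 0.2480 ≥ 0.1000.
So cooperation is sustainable.

Yes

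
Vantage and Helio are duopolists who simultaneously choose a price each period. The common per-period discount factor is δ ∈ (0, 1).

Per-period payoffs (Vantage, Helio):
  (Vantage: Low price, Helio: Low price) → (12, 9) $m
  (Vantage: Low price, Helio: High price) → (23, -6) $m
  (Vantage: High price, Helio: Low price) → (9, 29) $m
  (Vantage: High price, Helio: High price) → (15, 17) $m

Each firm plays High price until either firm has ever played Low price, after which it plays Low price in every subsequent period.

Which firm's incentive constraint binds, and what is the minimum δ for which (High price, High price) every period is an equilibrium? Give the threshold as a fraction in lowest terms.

For Vantage: deviation gain 23−15 = 8, per-period punishment loss 15−12 = 3. IC gives δ ≥ 8/11.
For Helio: gain 12, loss 8 per period, so δ ≥ 12/20 = 3/5.
The tighter constraint is Vantage's, so cooperation needs δ ≥ 8/11.

Vantage; δ ≥ 8/11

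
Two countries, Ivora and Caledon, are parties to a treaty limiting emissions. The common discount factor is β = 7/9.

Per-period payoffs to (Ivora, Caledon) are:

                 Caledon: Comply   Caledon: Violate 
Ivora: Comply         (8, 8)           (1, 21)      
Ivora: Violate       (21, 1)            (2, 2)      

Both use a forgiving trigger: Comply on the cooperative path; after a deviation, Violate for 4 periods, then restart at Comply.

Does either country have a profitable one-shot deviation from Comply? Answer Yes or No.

A one-shot deviation gives 21 now, then 2 for 4 periods, then back to 8.
Gain from deviating: (21−8) today; loss: (8−2) in each of the next 4 periods.
No-deviation condition: (8−2)(β+…+β^4) ≥ 21−8, i.e. β+…+β^4 ≥ 13/6.
At β = 7/9: β+…+β^4 = 2.2192 ≥ 2.1667.
So cooperation is sustainable.

No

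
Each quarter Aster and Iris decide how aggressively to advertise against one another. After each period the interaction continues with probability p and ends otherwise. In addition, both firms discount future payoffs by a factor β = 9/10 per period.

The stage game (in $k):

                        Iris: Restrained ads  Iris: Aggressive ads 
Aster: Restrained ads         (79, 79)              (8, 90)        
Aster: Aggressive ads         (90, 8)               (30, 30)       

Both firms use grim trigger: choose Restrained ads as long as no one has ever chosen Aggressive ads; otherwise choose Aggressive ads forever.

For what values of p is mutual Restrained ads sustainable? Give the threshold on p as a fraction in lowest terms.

Expected continuation weight on next period's payoff is β·p = 9/10·p, which plays the role of the discount factor.
Cooperation requires 9/10·p ≥ (90−79)/(90−30) = 11/60, hence p ≥ 11/54.

11/54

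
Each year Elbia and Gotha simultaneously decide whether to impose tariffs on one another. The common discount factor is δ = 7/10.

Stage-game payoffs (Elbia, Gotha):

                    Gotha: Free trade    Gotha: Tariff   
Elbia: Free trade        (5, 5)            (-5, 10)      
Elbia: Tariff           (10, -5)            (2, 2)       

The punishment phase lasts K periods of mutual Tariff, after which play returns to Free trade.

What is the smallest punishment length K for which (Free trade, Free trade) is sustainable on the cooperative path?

4

No profitable deviation requires (5−2)(δ+…+δ^K) ≥ 10−5, i.e. δ+…+δ^K ≥ 5/3 ≈ 1.6667.
With δ = 7/10, the partial sums are K=1: 0.7000, K=2: 1.1900, K=3: 1.5330, K=4: 1.7731.
K = 4 is the first length at which the sum reaches 1.6667.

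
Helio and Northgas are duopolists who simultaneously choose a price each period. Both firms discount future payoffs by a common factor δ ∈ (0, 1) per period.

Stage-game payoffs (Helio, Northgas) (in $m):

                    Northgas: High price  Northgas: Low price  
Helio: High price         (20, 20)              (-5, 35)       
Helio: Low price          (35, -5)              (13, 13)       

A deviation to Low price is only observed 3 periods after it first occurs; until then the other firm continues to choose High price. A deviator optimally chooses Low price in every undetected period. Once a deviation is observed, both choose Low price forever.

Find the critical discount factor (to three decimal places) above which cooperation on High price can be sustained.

0.880

Deviating for the 3 undetected periods gains 35−20 = 15 per period over cooperation, then loses 20−13 = 7 per period forever once punishment starts.
Gain: 15(1 + δ + … + δ^2); loss: 7·δ^3/(1−δ).
No profitable deviation ⇔ 15(1−δ^3) ≤ 7·δ^3, i.e. δ^3 ≥ 15/(15+7) = 15/22.
Hence δ ≥ (15/22)^(1/3) ≈ 0.880.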